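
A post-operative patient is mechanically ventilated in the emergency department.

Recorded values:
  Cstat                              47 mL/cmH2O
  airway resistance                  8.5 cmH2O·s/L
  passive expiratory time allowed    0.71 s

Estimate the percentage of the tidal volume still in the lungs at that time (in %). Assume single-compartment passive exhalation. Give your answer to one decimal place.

16.9

τ = R × C = 8.5 × 47 mL/cmH2O = 8.5 × 0.047 L/cmH2O = 0.3995 s.
Passive exhalation: V(t)/V₀ = e^(−t/τ) = e^(−0.71/0.3995) = 0.1691.
Fraction remaining = 0.1691 → 16.91%.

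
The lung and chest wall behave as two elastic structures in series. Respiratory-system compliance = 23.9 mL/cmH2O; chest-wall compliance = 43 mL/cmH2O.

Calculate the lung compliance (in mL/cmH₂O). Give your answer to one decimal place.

53.8

1/CL = 1/Crs − 1/Ccw.
1/CL = 1/23.9 − 1/43 = 0.01859.
CL = 53.792 mL/cmH2O.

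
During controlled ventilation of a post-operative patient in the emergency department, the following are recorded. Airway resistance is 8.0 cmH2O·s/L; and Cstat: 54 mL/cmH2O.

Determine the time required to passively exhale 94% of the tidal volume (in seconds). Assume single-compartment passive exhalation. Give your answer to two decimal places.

τ = R × C = 8.0 × 54 mL/cmH2O = 8.0 × 0.054 L/cmH2O = 0.432 s.
Exhaled fraction f = 1 − e^(−t/τ) → t = −τ·ln(1 − f) = −0.432·ln(0.06) = 1.215 s.

1.22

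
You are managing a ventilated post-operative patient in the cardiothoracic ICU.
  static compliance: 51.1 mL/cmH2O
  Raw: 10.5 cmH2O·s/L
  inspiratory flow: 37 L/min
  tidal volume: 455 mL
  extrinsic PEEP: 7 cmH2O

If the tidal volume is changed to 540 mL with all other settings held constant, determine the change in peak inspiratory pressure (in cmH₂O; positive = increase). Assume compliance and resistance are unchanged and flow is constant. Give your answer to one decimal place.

1.7

PIP = Vt/C + R·V̇ + PEEP (constant-flow equation of motion).
Only the elastic term changes: ΔPIP = ΔVt / C = (540 − 455) / 51.1 = 1.663 cmH2O.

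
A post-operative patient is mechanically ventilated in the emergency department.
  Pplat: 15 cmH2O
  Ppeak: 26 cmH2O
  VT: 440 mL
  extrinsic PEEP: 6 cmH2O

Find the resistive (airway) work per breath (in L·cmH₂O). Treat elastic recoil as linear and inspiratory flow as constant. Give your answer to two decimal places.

4.84

With constant inspiratory flow the resistive pressure is constant at PIP − Pplat = 26 − 15 = 11.0 cmH2O, so resistive work = 11.0 × 0.440 = 4.84 L·cmH2O.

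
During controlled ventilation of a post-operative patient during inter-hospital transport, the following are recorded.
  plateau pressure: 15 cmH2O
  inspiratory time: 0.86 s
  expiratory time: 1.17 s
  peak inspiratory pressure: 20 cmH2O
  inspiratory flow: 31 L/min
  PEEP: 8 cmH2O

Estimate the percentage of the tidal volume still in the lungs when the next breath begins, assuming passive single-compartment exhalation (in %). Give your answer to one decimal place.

14.9

Flow: 31 L/min ÷ 60 = 0.5167 L/s.
Vt = flow × Ti = 0.5167 L/s × 0.86 s × 1000 mL/L = 444.36 mL.
R = (PIP − Pplat)/V̇ = (20 − 15) / 0.5167 = 5.0/0.5167 = 9.677 cmH2O·s/L.
C = Vt/(Pplat − PEEP) = 444.36 / (15 − 8) = 444.36/7.0 = 63.48 mL/cmH2O.
τ = R × C = 9.677 × 0.06348 L/cmH2O = 0.6143 s.
Fraction remaining at end-expiration = e^(−Te/τ) = e^(−1.17/0.6143) = 0.1489 → 14.89%.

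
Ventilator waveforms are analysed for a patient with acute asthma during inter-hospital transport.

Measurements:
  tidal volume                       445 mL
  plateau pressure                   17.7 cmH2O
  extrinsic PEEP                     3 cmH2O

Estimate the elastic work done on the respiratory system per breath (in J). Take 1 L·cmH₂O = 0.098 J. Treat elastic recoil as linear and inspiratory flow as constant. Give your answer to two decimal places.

Elastic work ≈ ½ × (Pplat − PEEP) × Vt = 0.5 × (17.7 − 3) × 0.445 L = 0.5 × 14.7 × 0.445 = 3.271 L·cmH2O.
× 0.098 J/(L·cmH2O) → 0.3206 J.

0.32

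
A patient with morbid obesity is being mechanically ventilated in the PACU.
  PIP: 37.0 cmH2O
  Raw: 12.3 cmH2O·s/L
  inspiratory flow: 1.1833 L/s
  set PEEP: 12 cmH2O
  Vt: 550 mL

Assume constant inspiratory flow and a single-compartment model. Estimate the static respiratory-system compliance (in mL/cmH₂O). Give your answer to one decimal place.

52.7

Equation of motion (constant flow): PIP = Vt/C + R·V̇ + PEEP.
Vt/C = PIP − R·V̇ − PEEP = 37.0 − 12.3×1.1833 − 12 = 37.0 − 14.555 − 12 = 10.445 cmH2O.
C = Vt / 10.445 = 550 / 10.445 = 52.657 mL/cmH2O.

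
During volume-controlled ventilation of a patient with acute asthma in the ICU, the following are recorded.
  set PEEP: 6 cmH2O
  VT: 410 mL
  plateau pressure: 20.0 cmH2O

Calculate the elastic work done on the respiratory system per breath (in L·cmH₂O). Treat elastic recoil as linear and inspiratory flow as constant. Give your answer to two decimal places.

2.87

Elastic work ≈ ½ × (Pplat − PEEP) × Vt = 0.5 × (20.0 − 6) × 0.410 L = 0.5 × 14.0 × 0.410 = 2.87 L·cmH2O.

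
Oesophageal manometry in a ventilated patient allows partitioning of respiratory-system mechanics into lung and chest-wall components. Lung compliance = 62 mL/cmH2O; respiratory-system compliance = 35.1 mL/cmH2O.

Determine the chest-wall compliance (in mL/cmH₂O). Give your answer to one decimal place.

80.9

1/Ccw = 1/Crs − 1/CL.
1/Ccw = 1/35.1 − 1/62 = 0.01236.
Ccw = 80.906 mL/cmH2O.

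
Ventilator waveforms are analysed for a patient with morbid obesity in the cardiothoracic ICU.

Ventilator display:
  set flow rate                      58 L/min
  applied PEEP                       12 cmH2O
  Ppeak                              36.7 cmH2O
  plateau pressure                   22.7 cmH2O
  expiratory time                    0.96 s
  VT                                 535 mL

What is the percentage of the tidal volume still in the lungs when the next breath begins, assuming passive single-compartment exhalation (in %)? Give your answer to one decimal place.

Flow: 58 L/min ÷ 60 = 0.9667 L/s.
R = (PIP − Pplat)/V̇ = (36.7 − 22.7) / 0.9667 = 14.0/0.9667 = 14.482 cmH2O·s/L.
C = Vt/(Pplat − PEEP) = 535.0 / (22.7 − 12) = 535.0/10.7 = 50.0 mL/cmH2O.
τ = R × C = 14.482 × 0.05 L/cmH2O = 0.7241 s.
Fraction remaining at end-expiration = e^(−Te/τ) = e^(−0.96/0.7241) = 0.2656 → 26.56%.

26.6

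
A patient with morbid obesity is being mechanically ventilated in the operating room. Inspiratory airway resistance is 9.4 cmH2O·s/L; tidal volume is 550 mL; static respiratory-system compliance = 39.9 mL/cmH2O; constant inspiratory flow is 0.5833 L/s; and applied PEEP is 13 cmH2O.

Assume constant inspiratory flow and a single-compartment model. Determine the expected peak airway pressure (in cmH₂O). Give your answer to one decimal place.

Equation of motion (constant flow): PIP = Vt/C + R·V̇ + PEEP.
PIP = 550/39.9 + 9.4×0.5833 + 13 = 13.784 + 5.483 + 13 = 32.267 cmH2O.

32.3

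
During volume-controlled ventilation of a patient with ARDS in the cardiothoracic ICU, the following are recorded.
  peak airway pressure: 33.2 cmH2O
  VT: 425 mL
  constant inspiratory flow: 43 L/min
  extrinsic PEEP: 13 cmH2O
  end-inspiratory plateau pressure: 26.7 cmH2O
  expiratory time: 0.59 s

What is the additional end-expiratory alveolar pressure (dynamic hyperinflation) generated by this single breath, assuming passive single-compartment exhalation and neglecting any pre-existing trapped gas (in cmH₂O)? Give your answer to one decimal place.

Flow: 43 L/min ÷ 60 = 0.7167 L/s.
R = (PIP − Pplat)/V̇ = (33.2 − 26.7) / 0.7167 = 6.5/0.7167 = 9.069 cmH2O·s/L.
C = Vt/(Pplat − PEEP) = 425.0 / (26.7 − 13) = 425.0/13.7 = 31.022 mL/cmH2O.
τ = R × C = 9.069 × 0.03102 L/cmH2O = 0.2813 s.
Fraction remaining = e^(−Te/τ) = e^(−0.59/0.2813) = 0.1228; trapped volume = 425.0 × 0.1228 = 52.19 mL.
Additional alveolar pressure from trapping ≈ V_trapped / C = 52.19 / 31.022 = 1.682 cmH2O.

1.7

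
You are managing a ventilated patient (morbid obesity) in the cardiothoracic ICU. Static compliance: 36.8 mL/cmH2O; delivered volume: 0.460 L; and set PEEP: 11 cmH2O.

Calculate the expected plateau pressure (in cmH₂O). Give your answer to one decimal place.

Pplat = PEEP + Vt / Cstat = 11 + 460 / 36.8 = 11 + 12.5 = 23.5 cmH2O.

23.5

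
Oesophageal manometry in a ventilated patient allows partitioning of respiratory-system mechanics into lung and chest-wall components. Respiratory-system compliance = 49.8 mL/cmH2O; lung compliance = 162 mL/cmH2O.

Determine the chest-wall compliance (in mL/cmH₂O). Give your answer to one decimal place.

71.9

1/Ccw = 1/Crs − 1/CL.
1/Ccw = 1/49.8 − 1/162 = 0.01391.
Ccw = 71.891 mL/cmH2O.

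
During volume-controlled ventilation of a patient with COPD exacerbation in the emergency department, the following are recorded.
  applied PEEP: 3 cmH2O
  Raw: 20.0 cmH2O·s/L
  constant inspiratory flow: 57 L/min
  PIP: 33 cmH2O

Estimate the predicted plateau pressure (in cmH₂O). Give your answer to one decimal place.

Flow: 57 L/min ÷ 60 = 0.95 L/s.
Pplat = PIP − Raw × flow = 33 − 20.0 × 0.95 = 33 − 19.0 = 14.0 cmH2O.

14.0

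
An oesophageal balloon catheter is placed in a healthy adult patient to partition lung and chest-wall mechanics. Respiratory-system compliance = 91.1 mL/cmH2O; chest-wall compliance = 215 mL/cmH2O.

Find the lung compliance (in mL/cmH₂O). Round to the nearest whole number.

1/CL = 1/Crs − 1/Ccw.
1/CL = 1/91.1 − 1/215 = 0.006326.
CL = 158.08 mL/cmH2O.

158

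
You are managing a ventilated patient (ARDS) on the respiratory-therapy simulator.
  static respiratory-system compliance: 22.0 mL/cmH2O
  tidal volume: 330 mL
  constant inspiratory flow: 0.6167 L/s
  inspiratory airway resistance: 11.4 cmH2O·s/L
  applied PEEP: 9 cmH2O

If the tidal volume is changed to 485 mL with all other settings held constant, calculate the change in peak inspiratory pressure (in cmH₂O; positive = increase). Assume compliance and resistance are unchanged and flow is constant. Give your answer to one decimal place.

7.0

PIP = Vt/C + R·V̇ + PEEP (constant-flow equation of motion).
Only the elastic term changes: ΔPIP = ΔVt / C = (485 − 330) / 22.0 = 7.045 cmH2O.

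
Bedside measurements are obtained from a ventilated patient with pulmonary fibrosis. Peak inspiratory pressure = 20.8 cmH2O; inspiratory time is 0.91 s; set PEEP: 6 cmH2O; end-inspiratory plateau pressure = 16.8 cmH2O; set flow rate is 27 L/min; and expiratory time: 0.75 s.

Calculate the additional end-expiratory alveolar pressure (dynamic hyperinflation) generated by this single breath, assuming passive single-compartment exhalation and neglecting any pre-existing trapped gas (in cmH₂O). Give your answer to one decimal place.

Flow: 27 L/min ÷ 60 = 0.45 L/s.
Vt = flow × Ti = 0.45 L/s × 0.91 s × 1000 mL/L = 409.5 mL.
R = (PIP − Pplat)/V̇ = (20.8 − 16.8) / 0.45 = 4.0/0.45 = 8.889 cmH2O·s/L.
C = Vt/(Pplat − PEEP) = 409.5 / (16.8 − 6) = 409.5/10.8 = 37.917 mL/cmH2O.
τ = R × C = 8.889 × 0.03792 L/cmH2O = 0.3371 s.
Fraction remaining = e^(−Te/τ) = e^(−0.75/0.3371) = 0.1081; trapped volume = 409.5 × 0.1081 = 44.267 mL.
Additional alveolar pressure from trapping ≈ V_trapped / C = 44.267 / 37.917 = 1.167 cmH2O.

1.2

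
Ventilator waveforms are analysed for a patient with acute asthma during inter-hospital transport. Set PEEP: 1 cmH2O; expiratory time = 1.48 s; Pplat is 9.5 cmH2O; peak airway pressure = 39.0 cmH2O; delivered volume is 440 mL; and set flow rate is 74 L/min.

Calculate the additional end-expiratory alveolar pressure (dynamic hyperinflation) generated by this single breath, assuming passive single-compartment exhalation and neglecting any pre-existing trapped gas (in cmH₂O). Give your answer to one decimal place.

2.6

Flow: 74 L/min ÷ 60 = 1.2333 L/s.
R = (PIP − Pplat)/V̇ = (39.0 − 9.5) / 1.2333 = 29.5/1.2333 = 23.92 cmH2O·s/L.
C = Vt/(Pplat − PEEP) = 440.0 / (9.5 − 1) = 440.0/8.5 = 51.765 mL/cmH2O.
τ = R × C = 23.92 × 0.05177 L/cmH2O = 1.238 s.
Fraction remaining = e^(−Te/τ) = e^(−1.48/1.238) = 0.3026; trapped volume = 440.0 × 0.3026 = 133.14 mL.
Additional alveolar pressure from trapping ≈ V_trapped / C = 133.14 / 51.765 = 2.572 cmH2O.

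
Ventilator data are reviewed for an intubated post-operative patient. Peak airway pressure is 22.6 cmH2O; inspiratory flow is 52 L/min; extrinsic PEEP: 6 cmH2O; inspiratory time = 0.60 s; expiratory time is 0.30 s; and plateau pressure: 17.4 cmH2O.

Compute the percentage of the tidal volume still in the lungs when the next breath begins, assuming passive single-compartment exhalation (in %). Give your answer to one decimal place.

33.4

Flow: 52 L/min ÷ 60 = 0.8667 L/s.
Vt = flow × Ti = 0.8667 L/s × 0.60 s × 1000 mL/L = 520.02 mL.
R = (PIP − Pplat)/V̇ = (22.6 − 17.4) / 0.8667 = 5.2/0.8667 = 6.0 cmH2O·s/L.
C = Vt/(Pplat − PEEP) = 520.02 / (17.4 − 6) = 520.02/11.4 = 45.616 mL/cmH2O.
τ = R × C = 6.0 × 0.04562 L/cmH2O = 0.2737 s.
Fraction remaining at end-expiration = e^(−Te/τ) = e^(−0.30/0.2737) = 0.3342 → 33.42%.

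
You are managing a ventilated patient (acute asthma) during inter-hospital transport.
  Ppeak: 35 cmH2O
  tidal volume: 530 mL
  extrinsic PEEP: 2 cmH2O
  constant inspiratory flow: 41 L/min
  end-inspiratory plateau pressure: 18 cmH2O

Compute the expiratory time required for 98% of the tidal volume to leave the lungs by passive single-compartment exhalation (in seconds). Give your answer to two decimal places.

Flow: 41 L/min ÷ 60 = 0.6833 L/s.
R = (PIP − Pplat)/V̇ = (35 − 18) / 0.6833 = 17.0/0.6833 = 24.879 cmH2O·s/L.
C = Vt/(Pplat − PEEP) = 530.0 / (18 − 2) = 530.0/16.0 = 33.125 mL/cmH2O.
τ = R × C = 24.879 × 0.03313 L/cmH2O = 0.8242 s.
t = −τ·ln(1 − 0.98) = −0.8242·ln(0.02) = 3.224 s.

3.22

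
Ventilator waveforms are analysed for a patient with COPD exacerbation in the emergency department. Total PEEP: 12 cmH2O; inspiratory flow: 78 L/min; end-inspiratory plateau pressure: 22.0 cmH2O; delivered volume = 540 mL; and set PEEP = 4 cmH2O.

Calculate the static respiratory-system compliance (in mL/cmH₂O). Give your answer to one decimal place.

54.0

End-expiratory occlusion gives total PEEP = 12 cmH2O (intrinsic PEEP = 12 − 4 = 8). Use total PEEP for the elastic gradient.
Cstat = Vt / (Pplat − PEEPtotal) = 540 / (22.0 − 12) = 540 / 10.0 = 54.0 mL/cmH2O.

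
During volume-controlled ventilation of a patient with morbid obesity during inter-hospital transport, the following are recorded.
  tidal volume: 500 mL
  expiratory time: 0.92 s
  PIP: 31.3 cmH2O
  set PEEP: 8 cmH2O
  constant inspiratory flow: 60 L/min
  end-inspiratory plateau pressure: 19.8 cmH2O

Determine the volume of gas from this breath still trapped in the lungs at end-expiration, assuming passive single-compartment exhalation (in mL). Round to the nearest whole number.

Flow: 60 L/min ÷ 60 = 1 L/s.
R = (PIP − Pplat)/V̇ = (31.3 − 19.8) / 1 = 11.5/1 = 11.5 cmH2O·s/L.
C = Vt/(Pplat − PEEP) = 500.0 / (19.8 − 8) = 500.0/11.8 = 42.373 mL/cmH2O.
τ = R × C = 11.5 × 0.04237 L/cmH2O = 0.4873 s.
Fraction remaining = e^(−Te/τ) = e^(−0.92/0.4873) = 0.1514.
Trapped volume = 500.0 × 0.1514 = 75.7 mL.

76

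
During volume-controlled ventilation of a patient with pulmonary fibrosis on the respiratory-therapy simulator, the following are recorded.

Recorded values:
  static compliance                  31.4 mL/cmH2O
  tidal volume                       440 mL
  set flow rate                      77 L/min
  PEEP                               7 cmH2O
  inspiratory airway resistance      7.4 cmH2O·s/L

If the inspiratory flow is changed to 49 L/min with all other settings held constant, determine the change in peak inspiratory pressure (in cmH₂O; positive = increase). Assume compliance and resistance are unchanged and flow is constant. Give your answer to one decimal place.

-3.5

Flow: 77 L/min ÷ 60 = 1.2833 L/s.
New flow: 49 L/min ÷ 60 = 0.8167 L/s.
PIP = Vt/C + R·V̇ + PEEP (constant-flow equation of motion).
Only the resistive term changes: ΔPIP = R × ΔV̇ = 7.4 × (0.8167 − 1.2833) = 7.4 × -0.4666 = -3.453 cmH2O.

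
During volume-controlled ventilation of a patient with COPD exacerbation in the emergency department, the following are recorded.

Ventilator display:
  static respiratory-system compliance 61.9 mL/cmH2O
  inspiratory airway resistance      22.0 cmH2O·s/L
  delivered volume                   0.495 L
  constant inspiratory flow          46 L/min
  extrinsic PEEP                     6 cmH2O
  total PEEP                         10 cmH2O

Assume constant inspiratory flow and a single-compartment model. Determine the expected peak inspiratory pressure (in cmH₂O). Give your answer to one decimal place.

34.9

Flow: 46 L/min ÷ 60 = 0.7667 L/s.
Total PEEP = 10 cmH2O (set 6 + intrinsic 4); this is the baseline alveolar pressure.
Equation of motion (constant flow): PIP = Vt/C + R·V̇ + PEEP.
PIP = 495/61.9 + 22.0×0.7667 + 10 = 7.997 + 16.867 + 10 = 34.864 cmH2O.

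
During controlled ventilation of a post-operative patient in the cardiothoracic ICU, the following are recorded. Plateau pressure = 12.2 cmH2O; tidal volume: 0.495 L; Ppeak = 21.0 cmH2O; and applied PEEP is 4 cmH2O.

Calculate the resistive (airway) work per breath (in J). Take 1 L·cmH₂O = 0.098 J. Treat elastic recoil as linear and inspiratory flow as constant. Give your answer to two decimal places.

With constant inspiratory flow the resistive pressure is constant at PIP − Pplat = 21.0 − 12.2 = 8.8 cmH2O, so resistive work = 8.8 × 0.495 = 4.356 L·cmH2O.
× 0.098 J/(L·cmH2O) → 0.4269 J.

0.43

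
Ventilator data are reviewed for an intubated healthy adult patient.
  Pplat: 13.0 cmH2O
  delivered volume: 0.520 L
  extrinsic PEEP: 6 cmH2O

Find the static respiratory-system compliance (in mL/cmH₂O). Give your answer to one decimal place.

Cstat = Vt / (Pplat − PEEP) = 520 / (13.0 − 6) = 520 / 7.0 = 74.286 mL/cmH2O.

74.3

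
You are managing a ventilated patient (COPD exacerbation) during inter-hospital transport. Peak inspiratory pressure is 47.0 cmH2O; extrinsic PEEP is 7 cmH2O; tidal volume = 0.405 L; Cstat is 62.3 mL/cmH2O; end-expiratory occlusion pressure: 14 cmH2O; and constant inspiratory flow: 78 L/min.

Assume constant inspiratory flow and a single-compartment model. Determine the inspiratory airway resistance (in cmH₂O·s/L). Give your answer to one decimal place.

Flow: 78 L/min ÷ 60 = 1.3 L/s.
Total PEEP = 14 cmH2O (set 7 + intrinsic 7); this is the baseline alveolar pressure.
Equation of motion (constant flow): PIP = Vt/C + R·V̇ + PEEP.
R·V̇ = PIP − Vt/C − PEEP = 47.0 − 405/62.3 − 14 = 47.0 − 6.501 − 14 = 26.499 cmH2O.
R = 26.499 / 1.3 = 20.384 cmH2O·s/L.

20.4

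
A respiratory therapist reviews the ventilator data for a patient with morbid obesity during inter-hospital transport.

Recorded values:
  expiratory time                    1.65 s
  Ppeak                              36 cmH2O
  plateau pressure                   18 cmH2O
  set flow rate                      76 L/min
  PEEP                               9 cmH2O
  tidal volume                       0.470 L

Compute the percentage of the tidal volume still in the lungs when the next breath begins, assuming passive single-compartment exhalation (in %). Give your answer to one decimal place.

Flow: 76 L/min ÷ 60 = 1.2667 L/s.
R = (PIP − Pplat)/V̇ = (36 − 18) / 1.2667 = 18.0/1.2667 = 14.21 cmH2O·s/L.
C = Vt/(Pplat − PEEP) = 470.0 / (18 − 9) = 470.0/9.0 = 52.222 mL/cmH2O.
τ = R × C = 14.21 × 0.05222 L/cmH2O = 0.742 s.
Fraction remaining at end-expiration = e^(−Te/τ) = e^(−1.65/0.742) = 0.1082 → 10.82%.

10.8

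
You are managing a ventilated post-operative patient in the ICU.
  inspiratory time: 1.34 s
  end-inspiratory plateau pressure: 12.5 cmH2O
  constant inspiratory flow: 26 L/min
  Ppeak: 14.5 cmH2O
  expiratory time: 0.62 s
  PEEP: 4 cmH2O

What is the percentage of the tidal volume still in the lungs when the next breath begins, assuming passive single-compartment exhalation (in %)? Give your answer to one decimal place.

14.0

Flow: 26 L/min ÷ 60 = 0.4333 L/s.
Vt = flow × Ti = 0.4333 L/s × 1.34 s × 1000 mL/L = 580.62 mL.
R = (PIP − Pplat)/V̇ = (14.5 − 12.5) / 0.4333 = 2.0/0.4333 = 4.616 cmH2O·s/L.
C = Vt/(Pplat − PEEP) = 580.62 / (12.5 − 4) = 580.62/8.5 = 68.308 mL/cmH2O.
τ = R × C = 4.616 × 0.06831 L/cmH2O = 0.3153 s.
Fraction remaining at end-expiration = e^(−Te/τ) = e^(−0.62/0.3153) = 0.14 → 14.0%.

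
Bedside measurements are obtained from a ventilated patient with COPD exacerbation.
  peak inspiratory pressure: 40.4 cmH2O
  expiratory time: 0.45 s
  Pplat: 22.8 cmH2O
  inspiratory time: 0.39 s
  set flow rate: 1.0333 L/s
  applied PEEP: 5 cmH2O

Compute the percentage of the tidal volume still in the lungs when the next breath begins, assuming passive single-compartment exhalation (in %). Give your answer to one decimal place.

Vt = flow × Ti = 1.0333 L/s × 0.39 s × 1000 mL/L = 402.99 mL.
R = (PIP − Pplat)/V̇ = (40.4 − 22.8) / 1.0333 = 17.6/1.0333 = 17.033 cmH2O·s/L.
C = Vt/(Pplat − PEEP) = 402.99 / (22.8 − 5) = 402.99/17.8 = 22.64 mL/cmH2O.
τ = R × C = 17.033 × 0.02264 L/cmH2O = 0.3856 s.
Fraction remaining at end-expiration = e^(−Te/τ) = e^(−0.45/0.3856) = 0.3113 → 31.13%.

31.1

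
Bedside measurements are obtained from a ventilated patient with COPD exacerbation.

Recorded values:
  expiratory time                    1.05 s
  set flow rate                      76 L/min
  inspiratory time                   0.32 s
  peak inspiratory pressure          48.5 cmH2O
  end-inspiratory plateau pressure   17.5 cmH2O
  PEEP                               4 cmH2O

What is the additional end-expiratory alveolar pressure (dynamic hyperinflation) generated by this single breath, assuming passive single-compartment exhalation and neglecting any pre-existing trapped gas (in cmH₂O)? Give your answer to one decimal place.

Flow: 76 L/min ÷ 60 = 1.2667 L/s.
Vt = flow × Ti = 1.2667 L/s × 0.32 s × 1000 mL/L = 405.34 mL.
R = (PIP − Pplat)/V̇ = (48.5 − 17.5) / 1.2667 = 31.0/1.2667 = 24.473 cmH2O·s/L.
C = Vt/(Pplat − PEEP) = 405.34 / (17.5 − 4) = 405.34/13.5 = 30.025 mL/cmH2O.
τ = R × C = 24.473 × 0.03003 L/cmH2O = 0.7349 s.
Fraction remaining = e^(−Te/τ) = e^(−1.05/0.7349) = 0.2396; trapped volume = 405.34 × 0.2396 = 97.119 mL.
Additional alveolar pressure from trapping ≈ V_trapped / C = 97.119 / 30.025 = 3.235 cmH2O.

3.2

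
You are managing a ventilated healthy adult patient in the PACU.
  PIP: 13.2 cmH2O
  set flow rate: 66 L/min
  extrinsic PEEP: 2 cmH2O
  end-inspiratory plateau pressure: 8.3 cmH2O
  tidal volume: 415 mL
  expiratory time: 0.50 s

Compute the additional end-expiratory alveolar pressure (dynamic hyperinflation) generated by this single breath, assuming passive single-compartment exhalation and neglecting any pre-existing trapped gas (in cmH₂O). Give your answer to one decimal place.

Flow: 66 L/min ÷ 60 = 1.1 L/s.
R = (PIP − Pplat)/V̇ = (13.2 − 8.3) / 1.1 = 4.9/1.1 = 4.455 cmH2O·s/L.
C = Vt/(Pplat − PEEP) = 415.0 / (8.3 − 2) = 415.0/6.3 = 65.873 mL/cmH2O.
τ = R × C = 4.455 × 0.06587 L/cmH2O = 0.2935 s.
Fraction remaining = e^(−Te/τ) = e^(−0.50/0.2935) = 0.182; trapped volume = 415.0 × 0.182 = 75.53 mL.
Additional alveolar pressure from trapping ≈ V_trapped / C = 75.53 / 65.873 = 1.147 cmH2O.

1.1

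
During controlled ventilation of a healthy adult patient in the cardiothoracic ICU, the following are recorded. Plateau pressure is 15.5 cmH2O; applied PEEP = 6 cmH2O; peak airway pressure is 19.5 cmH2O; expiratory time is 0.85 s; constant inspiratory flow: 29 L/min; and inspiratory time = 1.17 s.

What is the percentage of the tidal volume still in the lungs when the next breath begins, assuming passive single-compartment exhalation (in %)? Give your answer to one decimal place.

17.8

Flow: 29 L/min ÷ 60 = 0.4833 L/s.
Vt = flow × Ti = 0.4833 L/s × 1.17 s × 1000 mL/L = 565.46 mL.
R = (PIP − Pplat)/V̇ = (19.5 − 15.5) / 0.4833 = 4.0/0.4833 = 8.276 cmH2O·s/L.
C = Vt/(Pplat − PEEP) = 565.46 / (15.5 − 6) = 565.46/9.5 = 59.522 mL/cmH2O.
τ = R × C = 8.276 × 0.05952 L/cmH2O = 0.4926 s.
Fraction remaining at end-expiration = e^(−Te/τ) = e^(−0.85/0.4926) = 0.1781 → 17.81%.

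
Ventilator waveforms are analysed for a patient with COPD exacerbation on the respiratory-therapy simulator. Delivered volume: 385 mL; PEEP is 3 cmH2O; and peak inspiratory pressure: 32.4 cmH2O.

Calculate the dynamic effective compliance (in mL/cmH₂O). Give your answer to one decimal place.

Dynamic compliance = Vt / (PIP − PEEP) = 385 / (32.4 − 3) = 385 / 29.4 = 13.095 mL/cmH2O.

13.1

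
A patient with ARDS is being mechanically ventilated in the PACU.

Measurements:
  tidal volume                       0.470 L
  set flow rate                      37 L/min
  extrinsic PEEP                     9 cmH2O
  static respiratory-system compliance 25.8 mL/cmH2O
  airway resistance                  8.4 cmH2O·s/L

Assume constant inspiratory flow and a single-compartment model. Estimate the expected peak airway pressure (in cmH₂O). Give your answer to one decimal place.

Flow: 37 L/min ÷ 60 = 0.6167 L/s.
Equation of motion (constant flow): PIP = Vt/C + R·V̇ + PEEP.
PIP = 470/25.8 + 8.4×0.6167 + 9 = 18.217 + 5.18 + 9 = 32.397 cmH2O.

32.4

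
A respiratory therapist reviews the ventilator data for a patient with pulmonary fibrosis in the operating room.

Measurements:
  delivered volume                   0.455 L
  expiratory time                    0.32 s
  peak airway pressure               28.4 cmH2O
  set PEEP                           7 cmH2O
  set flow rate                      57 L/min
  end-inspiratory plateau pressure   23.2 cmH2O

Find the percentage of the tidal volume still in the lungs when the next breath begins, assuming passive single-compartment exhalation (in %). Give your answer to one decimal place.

12.5

Flow: 57 L/min ÷ 60 = 0.95 L/s.
R = (PIP − Pplat)/V̇ = (28.4 − 23.2) / 0.95 = 5.2/0.95 = 5.474 cmH2O·s/L.
C = Vt/(Pplat − PEEP) = 455.0 / (23.2 − 7) = 455.0/16.2 = 28.086 mL/cmH2O.
τ = R × C = 5.474 × 0.02809 L/cmH2O = 0.1538 s.
Fraction remaining at end-expiration = e^(−Te/τ) = e^(−0.32/0.1538) = 0.1249 → 12.49%.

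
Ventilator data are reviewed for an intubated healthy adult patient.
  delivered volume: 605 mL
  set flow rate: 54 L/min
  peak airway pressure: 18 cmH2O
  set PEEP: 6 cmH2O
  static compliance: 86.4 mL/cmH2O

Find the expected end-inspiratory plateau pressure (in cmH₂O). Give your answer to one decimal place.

13.0

Pplat = PEEP + Vt / Cstat = 6 + 605 / 86.4 = 6 + 7.002 = 13.002 cmH2O.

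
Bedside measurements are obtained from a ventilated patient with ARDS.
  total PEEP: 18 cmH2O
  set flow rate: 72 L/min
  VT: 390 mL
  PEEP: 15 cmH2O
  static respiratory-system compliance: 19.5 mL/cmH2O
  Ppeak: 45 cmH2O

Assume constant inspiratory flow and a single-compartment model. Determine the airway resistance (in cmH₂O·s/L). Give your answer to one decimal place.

5.8

Flow: 72 L/min ÷ 60 = 1.2 L/s.
Total PEEP = 18 cmH2O (set 15 + intrinsic 3); this is the baseline alveolar pressure.
Equation of motion (constant flow): PIP = Vt/C + R·V̇ + PEEP.
R·V̇ = PIP − Vt/C − PEEP = 45 − 390/19.5 − 18 = 45 − 20.0 − 18 = 7.0 cmH2O.
R = 7.0 / 1.2 = 5.833 cmH2O·s/L.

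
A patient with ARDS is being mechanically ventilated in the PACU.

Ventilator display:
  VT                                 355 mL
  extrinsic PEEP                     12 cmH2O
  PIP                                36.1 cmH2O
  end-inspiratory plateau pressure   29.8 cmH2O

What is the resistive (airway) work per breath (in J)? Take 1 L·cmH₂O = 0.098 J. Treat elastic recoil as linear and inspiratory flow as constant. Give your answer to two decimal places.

0.22

With constant inspiratory flow the resistive pressure is constant at PIP − Pplat = 36.1 − 29.8 = 6.3 cmH2O, so resistive work = 6.3 × 0.355 = 2.237 L·cmH2O.
× 0.098 J/(L·cmH2O) → 0.2192 J.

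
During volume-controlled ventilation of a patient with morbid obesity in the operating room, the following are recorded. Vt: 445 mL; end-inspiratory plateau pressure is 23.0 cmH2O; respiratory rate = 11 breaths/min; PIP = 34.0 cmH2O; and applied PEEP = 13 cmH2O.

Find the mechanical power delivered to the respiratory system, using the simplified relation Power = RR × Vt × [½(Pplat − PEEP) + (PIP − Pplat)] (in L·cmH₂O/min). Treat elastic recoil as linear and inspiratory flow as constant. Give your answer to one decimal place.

Per-breath work = Vt × [½(Pplat−PEEP) + (PIP−Pplat)] = 0.445 × [0.5×10.0 + 11.0] = 0.445 × 16.0 = 7.12 L·cmH2O.
Power = 11 × 7.12 = 78.32 L·cmH2O/min.

78.3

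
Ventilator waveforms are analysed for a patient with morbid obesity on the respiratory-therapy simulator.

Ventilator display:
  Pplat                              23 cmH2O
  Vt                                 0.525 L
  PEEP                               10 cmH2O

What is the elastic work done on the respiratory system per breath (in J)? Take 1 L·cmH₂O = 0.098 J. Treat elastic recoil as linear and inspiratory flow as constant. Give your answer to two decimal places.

0.33

Elastic work ≈ ½ × (Pplat − PEEP) × Vt = 0.5 × (23 − 10) × 0.525 L = 0.5 × 13.0 × 0.525 = 3.413 L·cmH2O.
× 0.098 J/(L·cmH2O) → 0.3345 J.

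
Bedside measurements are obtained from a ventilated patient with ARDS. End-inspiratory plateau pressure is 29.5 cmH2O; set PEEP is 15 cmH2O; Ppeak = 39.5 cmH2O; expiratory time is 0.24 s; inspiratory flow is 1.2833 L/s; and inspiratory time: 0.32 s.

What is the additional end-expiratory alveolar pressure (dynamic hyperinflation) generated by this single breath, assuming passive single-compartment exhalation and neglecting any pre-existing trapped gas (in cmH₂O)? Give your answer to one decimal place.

4.9

Vt = flow × Ti = 1.2833 L/s × 0.32 s × 1000 mL/L = 410.66 mL.
R = (PIP − Pplat)/V̇ = (39.5 − 29.5) / 1.2833 = 10.0/1.2833 = 7.792 cmH2O·s/L.
C = Vt/(Pplat − PEEP) = 410.66 / (29.5 − 15) = 410.66/14.5 = 28.321 mL/cmH2O.
τ = R × C = 7.792 × 0.02832 L/cmH2O = 0.2207 s.
Fraction remaining = e^(−Te/τ) = e^(−0.24/0.2207) = 0.3371; trapped volume = 410.66 × 0.3371 = 138.43 mL.
Additional alveolar pressure from trapping ≈ V_trapped / C = 138.43 / 28.321 = 4.888 cmH2O.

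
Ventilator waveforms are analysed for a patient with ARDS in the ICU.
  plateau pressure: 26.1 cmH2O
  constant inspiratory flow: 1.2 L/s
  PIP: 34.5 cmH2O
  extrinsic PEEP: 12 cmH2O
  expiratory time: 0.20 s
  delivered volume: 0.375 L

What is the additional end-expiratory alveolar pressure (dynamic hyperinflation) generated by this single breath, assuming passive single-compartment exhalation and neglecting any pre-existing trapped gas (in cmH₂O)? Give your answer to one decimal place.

R = (PIP − Pplat)/V̇ = (34.5 − 26.1) / 1.2 = 8.4/1.2 = 7.0 cmH2O·s/L.
C = Vt/(Pplat − PEEP) = 375.0 / (26.1 − 12) = 375.0/14.1 = 26.596 mL/cmH2O.
τ = R × C = 7.0 × 0.0266 L/cmH2O = 0.1862 s.
Fraction remaining = e^(−Te/τ) = e^(−0.20/0.1862) = 0.3416; trapped volume = 375.0 × 0.3416 = 128.1 mL.
Additional alveolar pressure from trapping ≈ V_trapped / C = 128.1 / 26.596 = 4.817 cmH2O.

4.8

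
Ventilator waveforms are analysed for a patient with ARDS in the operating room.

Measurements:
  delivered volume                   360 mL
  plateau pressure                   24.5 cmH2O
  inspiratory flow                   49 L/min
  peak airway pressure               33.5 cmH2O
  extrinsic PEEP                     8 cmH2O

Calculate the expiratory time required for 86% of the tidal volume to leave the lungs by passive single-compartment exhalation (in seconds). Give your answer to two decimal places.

Flow: 49 L/min ÷ 60 = 0.8167 L/s.
R = (PIP − Pplat)/V̇ = (33.5 − 24.5) / 0.8167 = 9.0/0.8167 = 11.02 cmH2O·s/L.
C = Vt/(Pplat − PEEP) = 360.0 / (24.5 − 8) = 360.0/16.5 = 21.818 mL/cmH2O.
τ = R × C = 11.02 × 0.02182 L/cmH2O = 0.2405 s.
t = −τ·ln(1 − 0.86) = −0.2405·ln(0.14) = 0.4729 s.

0.47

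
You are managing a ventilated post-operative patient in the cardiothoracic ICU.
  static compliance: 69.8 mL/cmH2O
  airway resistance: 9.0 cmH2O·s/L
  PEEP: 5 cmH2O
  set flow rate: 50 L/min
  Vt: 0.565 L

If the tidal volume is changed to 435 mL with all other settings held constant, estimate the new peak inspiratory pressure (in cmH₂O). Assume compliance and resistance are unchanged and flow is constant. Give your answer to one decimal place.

18.7

Flow: 50 L/min ÷ 60 = 0.8333 L/s.
PIP = Vt/C + R·V̇ + PEEP (constant-flow equation of motion).
Only the elastic term changes: ΔPIP = ΔVt / C = (435 − 565) / 69.8 = -1.862 cmH2O.
Original PIP = 565/69.8 + 9.0×0.8333 + 5 = 20.594 cmH2O; new PIP = 20.594 + (-1.862) = 18.732 cmH2O.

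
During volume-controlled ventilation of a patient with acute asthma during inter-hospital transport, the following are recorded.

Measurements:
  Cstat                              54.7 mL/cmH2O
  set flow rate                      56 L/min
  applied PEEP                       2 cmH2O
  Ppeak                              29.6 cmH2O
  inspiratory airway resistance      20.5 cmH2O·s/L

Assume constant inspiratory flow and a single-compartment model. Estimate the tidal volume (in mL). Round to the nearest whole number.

463

Flow: 56 L/min ÷ 60 = 0.9333 L/s.
Equation of motion (constant flow): PIP = Vt/C + R·V̇ + PEEP.
Vt/C = PIP − R·V̇ − PEEP = 29.6 − 19.133 − 2 = 8.467 cmH2O.
Vt = C × 8.467 = 54.7 × 8.467 = 463.14 mL.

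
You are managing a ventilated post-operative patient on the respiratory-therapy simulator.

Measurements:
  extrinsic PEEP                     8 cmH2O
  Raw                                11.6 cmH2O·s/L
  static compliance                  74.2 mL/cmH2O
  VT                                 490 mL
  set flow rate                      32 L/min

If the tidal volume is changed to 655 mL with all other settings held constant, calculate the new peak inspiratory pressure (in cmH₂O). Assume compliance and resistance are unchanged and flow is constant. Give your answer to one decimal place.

Flow: 32 L/min ÷ 60 = 0.5333 L/s.
PIP = Vt/C + R·V̇ + PEEP (constant-flow equation of motion).
Only the elastic term changes: ΔPIP = ΔVt / C = (655 − 490) / 74.2 = 2.224 cmH2O.
Original PIP = 490/74.2 + 11.6×0.5333 + 8 = 20.79 cmH2O; new PIP = 20.79 + (2.224) = 23.014 cmH2O.

23.0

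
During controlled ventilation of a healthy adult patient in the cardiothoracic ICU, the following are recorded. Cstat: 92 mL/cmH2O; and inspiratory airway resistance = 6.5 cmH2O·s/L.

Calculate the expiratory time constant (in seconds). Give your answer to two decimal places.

τ = R × C = 6.5 × 92 mL/cmH2O = 6.5 × 0.092 L/cmH2O = 0.598 s.

0.60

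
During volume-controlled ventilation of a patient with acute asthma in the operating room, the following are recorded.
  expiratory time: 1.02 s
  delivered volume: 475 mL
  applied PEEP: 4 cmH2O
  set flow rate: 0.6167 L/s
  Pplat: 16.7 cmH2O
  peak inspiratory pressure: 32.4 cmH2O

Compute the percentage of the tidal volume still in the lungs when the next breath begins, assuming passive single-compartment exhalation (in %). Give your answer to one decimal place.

34.3

R = (PIP − Pplat)/V̇ = (32.4 − 16.7) / 0.6167 = 15.7/0.6167 = 25.458 cmH2O·s/L.
C = Vt/(Pplat − PEEP) = 475.0 / (16.7 − 4) = 475.0/12.7 = 37.402 mL/cmH2O.
τ = R × C = 25.458 × 0.0374 L/cmH2O = 0.9521 s.
Fraction remaining at end-expiration = e^(−Te/τ) = e^(−1.02/0.9521) = 0.3426 → 34.26%.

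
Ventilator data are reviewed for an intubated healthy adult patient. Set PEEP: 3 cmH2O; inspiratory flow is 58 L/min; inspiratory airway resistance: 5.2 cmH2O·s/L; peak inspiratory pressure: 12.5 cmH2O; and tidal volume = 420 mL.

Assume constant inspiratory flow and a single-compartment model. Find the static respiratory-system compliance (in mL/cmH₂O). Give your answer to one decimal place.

93.9

Flow: 58 L/min ÷ 60 = 0.9667 L/s.
Equation of motion (constant flow): PIP = Vt/C + R·V̇ + PEEP.
Vt/C = PIP − R·V̇ − PEEP = 12.5 − 5.2×0.9667 − 3 = 12.5 − 5.027 − 3 = 4.473 cmH2O.
C = Vt / 4.473 = 420 / 4.473 = 93.897 mL/cmH2O.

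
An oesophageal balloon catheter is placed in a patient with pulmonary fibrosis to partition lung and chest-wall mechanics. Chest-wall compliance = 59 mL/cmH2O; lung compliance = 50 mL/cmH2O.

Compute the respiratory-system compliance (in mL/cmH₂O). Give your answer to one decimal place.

27.1

Lung and chest wall are elastances in series: 1/Crs = 1/CL + 1/Ccw.
1/Crs = 1/50 + 1/59 = 0.03695.
Crs = 27.064 mL/cmH2O.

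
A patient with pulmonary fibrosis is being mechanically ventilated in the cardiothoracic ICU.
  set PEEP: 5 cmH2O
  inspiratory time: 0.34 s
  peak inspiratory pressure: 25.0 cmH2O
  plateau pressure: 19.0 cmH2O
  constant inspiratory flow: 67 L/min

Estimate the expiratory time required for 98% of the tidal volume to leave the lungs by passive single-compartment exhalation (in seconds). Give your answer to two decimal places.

0.57

Flow: 67 L/min ÷ 60 = 1.1167 L/s.
Vt = flow × Ti = 1.1167 L/s × 0.34 s × 1000 mL/L = 379.68 mL.
R = (PIP − Pplat)/V̇ = (25.0 − 19.0) / 1.1167 = 6.0/1.1167 = 5.373 cmH2O·s/L.
C = Vt/(Pplat − PEEP) = 379.68 / (19.0 − 5) = 379.68/14.0 = 27.12 mL/cmH2O.
τ = R × C = 5.373 × 0.02712 L/cmH2O = 0.1457 s.
t = −τ·ln(1 − 0.98) = −0.1457·ln(0.02) = 0.57 s.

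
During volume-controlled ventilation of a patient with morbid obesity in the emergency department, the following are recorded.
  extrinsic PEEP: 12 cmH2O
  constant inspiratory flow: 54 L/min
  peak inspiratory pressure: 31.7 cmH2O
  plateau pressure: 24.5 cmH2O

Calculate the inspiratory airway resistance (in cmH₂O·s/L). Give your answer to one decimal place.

8.0

Flow: 54 L/min ÷ 60 = 0.9 L/s.
Raw = (PIP − Pplat) / flow = (31.7 − 24.5) / 0.9 = 7.2 / 0.9 = 8.0 cmH2O·s/L.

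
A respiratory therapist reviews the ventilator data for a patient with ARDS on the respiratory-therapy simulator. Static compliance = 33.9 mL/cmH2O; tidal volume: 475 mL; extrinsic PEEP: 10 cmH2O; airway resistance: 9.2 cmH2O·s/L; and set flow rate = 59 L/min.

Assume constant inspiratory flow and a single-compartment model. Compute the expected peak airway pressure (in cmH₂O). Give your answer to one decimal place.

33.1

Flow: 59 L/min ÷ 60 = 0.9833 L/s.
Equation of motion (constant flow): PIP = Vt/C + R·V̇ + PEEP.
PIP = 475/33.9 + 9.2×0.9833 + 10 = 14.012 + 9.046 + 10 = 33.058 cmH2O.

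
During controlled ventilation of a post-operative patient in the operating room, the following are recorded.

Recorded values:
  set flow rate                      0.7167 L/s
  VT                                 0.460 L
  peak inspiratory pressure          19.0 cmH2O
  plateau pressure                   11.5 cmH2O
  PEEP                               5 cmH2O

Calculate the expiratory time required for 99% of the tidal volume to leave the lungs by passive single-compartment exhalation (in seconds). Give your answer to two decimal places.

3.41

R = (PIP − Pplat)/V̇ = (19.0 − 11.5) / 0.7167 = 7.5/0.7167 = 10.465 cmH2O·s/L.
C = Vt/(Pplat − PEEP) = 460.0 / (11.5 − 5) = 460.0/6.5 = 70.769 mL/cmH2O.
τ = R × C = 10.465 × 0.07077 L/cmH2O = 0.7406 s.
t = −τ·ln(1 − 0.99) = −0.7406·ln(0.01) = 3.411 s.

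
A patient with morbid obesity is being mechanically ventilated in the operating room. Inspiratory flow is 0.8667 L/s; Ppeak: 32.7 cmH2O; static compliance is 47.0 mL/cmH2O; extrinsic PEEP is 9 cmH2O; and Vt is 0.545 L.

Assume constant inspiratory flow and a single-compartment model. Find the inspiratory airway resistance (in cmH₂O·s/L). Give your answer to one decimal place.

14.0

Equation of motion (constant flow): PIP = Vt/C + R·V̇ + PEEP.
R·V̇ = PIP − Vt/C − PEEP = 32.7 − 545/47.0 − 9 = 32.7 − 11.596 − 9 = 12.104 cmH2O.
R = 12.104 / 0.8667 = 13.966 cmH2O·s/L.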